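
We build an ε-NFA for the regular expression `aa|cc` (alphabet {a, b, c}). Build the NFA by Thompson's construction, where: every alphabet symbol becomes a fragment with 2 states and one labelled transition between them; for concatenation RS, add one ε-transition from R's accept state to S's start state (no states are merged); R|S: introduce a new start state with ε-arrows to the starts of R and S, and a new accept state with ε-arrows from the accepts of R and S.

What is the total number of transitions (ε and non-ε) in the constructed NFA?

Recursing over subexpressions:
Each of the 4 symbol leaves contributes 1 transition (1 symbol, 0 ε).
  aa : 3 transitions (2 symbol, 1 ε)
  cc : 3 transitions (2 symbol, 1 ε)
  aa|cc : 10 transitions (4 symbol, 6 ε)

10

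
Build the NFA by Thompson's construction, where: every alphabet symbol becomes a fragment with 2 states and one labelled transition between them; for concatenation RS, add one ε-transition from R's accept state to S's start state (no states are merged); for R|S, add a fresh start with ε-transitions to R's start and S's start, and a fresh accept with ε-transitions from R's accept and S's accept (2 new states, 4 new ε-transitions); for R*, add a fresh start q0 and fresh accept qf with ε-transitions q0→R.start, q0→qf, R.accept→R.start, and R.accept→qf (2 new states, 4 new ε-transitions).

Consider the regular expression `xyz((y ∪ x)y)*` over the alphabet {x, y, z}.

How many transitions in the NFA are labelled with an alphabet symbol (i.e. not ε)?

6

By structural recursion:
Each of the 6 symbol leaves contributes exactly 1 symbol transition.
  y ∪ x → 2 symbol transitions
  (y ∪ x)y → 3 symbol transitions
  ((y ∪ x)y)* → 3 symbol transitions
  xyz((y ∪ x)y)* → 6 symbol transitions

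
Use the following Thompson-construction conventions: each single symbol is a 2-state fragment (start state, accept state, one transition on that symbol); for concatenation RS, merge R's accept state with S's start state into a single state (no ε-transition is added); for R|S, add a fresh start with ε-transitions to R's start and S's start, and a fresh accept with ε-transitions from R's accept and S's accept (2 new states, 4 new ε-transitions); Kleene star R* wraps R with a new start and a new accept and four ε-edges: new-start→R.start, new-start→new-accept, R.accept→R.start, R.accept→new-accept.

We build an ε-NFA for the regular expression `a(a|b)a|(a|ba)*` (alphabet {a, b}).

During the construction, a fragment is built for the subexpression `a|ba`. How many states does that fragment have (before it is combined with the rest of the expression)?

7

Fragment for `a|ba`:
Each of the 3 symbol leaves contributes a 2-state fragment.
  ba → 3 states
  a|ba → 7 states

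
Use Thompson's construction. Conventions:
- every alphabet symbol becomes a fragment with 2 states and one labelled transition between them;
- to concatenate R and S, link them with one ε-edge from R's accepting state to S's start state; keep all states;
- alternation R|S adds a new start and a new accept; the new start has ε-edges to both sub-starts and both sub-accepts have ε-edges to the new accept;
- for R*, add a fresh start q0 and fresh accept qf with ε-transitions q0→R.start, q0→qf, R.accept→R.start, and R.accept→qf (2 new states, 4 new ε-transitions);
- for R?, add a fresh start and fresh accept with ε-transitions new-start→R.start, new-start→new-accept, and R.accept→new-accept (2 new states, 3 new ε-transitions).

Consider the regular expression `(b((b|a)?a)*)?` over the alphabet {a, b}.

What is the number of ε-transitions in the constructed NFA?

16

Recursing over subexpressions:
Each of the 4 symbol leaves contributes 0 ε-transitions.
  b|a → 4 ε-transitions
  (b|a)? → 7 ε-transitions
  (b|a)?a → 8 ε-transitions
  ((b|a)?a)* → 12 ε-transitions
  b((b|a)?a)* → 13 ε-transitions
  (b((b|a)?a)*)? → 16 ε-transitions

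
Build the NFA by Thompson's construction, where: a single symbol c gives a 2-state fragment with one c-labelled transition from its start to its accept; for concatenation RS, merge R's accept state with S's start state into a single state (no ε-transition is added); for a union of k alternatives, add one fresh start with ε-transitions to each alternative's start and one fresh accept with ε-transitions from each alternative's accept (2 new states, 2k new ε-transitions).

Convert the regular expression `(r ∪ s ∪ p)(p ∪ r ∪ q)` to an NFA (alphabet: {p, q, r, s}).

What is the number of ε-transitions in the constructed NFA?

12

Building bottom-up:
Each of the 6 symbol leaves contributes 0 ε-transitions.
  r ∪ s ∪ p : 6 ε-transitions
  p ∪ r ∪ q : 6 ε-transitions
  (r ∪ s ∪ p)(p ∪ r ∪ q) : 12 ε-transitions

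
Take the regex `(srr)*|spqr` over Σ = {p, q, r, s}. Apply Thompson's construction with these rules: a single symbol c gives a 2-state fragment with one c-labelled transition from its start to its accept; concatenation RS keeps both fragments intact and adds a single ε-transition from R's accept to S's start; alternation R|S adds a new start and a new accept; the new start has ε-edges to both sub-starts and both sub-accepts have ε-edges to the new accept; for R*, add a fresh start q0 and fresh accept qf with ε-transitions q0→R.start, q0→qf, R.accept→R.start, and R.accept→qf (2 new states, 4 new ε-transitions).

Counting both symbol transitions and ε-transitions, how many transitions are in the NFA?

Bottom-up over the parse tree:
Each of the 7 symbol leaves contributes 1 transition (1 symbol, 0 ε).
  srr → 5 transitions (3 symbol, 2 ε)
  (srr)* → 9 transitions (3 symbol, 6 ε)
  spqr → 7 transitions (4 symbol, 3 ε)
  (srr)*|spqr → 20 transitions (7 symbol, 13 ε)

20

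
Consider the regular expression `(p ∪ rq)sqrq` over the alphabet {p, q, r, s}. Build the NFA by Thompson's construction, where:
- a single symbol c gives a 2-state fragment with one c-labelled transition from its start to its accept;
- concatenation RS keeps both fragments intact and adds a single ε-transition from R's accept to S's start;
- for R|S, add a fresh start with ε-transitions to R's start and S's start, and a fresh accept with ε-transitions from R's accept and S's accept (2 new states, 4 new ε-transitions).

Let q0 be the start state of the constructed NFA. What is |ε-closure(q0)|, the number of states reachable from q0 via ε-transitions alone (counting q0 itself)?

Work bottom-up. For each fragment F, track |ε-closure(F.start)| and whether F's accept lies in that closure (i.e. whether F accepts ε). A single-symbol fragment has closure size 1 and does not accept ε.
  rq → |ε-closure| equals the left operand's closure size = 1 (its accept is not ε-reachable, so the closure stops there)
  p ∪ rq → |ε-closure| = 1 + 1 + 1 = 3 (the new accept is not ε-reachable since no branch accepts ε)
  (p ∪ rq)sqrq → same as the first factor's closure: |ε-closure| = 3

3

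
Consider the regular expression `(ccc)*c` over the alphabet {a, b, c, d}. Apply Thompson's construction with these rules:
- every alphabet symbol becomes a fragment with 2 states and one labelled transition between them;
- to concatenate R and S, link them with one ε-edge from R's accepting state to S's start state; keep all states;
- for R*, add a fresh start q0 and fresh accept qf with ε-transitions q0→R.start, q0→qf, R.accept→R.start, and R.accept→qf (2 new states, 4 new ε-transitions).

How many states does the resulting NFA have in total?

10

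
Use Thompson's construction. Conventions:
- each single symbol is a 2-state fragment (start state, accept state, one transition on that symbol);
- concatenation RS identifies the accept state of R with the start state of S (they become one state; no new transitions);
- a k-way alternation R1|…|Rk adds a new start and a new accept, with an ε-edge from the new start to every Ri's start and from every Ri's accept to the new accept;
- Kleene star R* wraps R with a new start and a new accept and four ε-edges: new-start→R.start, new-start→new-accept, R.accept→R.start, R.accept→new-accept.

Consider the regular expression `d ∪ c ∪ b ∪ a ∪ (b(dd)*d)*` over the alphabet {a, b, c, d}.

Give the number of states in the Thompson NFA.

Building bottom-up:
Each of the 8 symbol leaves contributes a 2-state fragment.
  dd — 3 states
  (dd)* — 5 states
  b(dd)*d — 7 states
  (b(dd)*d)* — 9 states
  d ∪ c ∪ b ∪ a ∪ (b(dd)*d)* — 19 states

19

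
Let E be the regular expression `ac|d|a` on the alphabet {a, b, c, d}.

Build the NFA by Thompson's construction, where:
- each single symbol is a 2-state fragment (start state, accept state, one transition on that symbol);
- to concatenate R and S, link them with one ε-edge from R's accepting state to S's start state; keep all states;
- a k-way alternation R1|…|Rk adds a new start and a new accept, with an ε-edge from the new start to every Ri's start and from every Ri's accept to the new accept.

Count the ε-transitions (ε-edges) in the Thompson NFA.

Bottom-up over the parse tree:
Each of the 4 symbol leaves contributes 0 ε-transitions.
  ac : 1 ε-transition
  ac|d|a : 7 ε-transitions

7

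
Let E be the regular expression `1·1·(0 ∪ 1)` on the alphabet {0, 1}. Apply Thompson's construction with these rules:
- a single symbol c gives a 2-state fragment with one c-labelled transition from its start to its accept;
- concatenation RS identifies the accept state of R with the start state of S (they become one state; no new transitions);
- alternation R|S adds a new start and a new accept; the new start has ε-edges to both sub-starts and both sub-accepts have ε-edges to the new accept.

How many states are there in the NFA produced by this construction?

8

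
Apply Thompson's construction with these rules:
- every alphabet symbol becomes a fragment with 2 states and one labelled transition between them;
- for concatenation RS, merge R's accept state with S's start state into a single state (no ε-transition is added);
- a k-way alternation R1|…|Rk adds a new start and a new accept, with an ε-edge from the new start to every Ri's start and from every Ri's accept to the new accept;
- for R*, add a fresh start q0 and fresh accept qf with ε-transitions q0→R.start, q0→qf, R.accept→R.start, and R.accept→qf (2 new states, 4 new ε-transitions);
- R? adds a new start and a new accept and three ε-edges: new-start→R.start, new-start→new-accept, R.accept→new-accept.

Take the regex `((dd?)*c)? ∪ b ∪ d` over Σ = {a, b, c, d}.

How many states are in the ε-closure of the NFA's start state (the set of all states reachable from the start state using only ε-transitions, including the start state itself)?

9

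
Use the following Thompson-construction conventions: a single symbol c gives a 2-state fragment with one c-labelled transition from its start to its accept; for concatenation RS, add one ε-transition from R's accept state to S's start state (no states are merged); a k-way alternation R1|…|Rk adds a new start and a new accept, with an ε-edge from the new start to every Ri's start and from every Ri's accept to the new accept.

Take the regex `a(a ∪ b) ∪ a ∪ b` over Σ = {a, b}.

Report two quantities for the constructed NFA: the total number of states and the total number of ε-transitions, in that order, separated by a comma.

14, 11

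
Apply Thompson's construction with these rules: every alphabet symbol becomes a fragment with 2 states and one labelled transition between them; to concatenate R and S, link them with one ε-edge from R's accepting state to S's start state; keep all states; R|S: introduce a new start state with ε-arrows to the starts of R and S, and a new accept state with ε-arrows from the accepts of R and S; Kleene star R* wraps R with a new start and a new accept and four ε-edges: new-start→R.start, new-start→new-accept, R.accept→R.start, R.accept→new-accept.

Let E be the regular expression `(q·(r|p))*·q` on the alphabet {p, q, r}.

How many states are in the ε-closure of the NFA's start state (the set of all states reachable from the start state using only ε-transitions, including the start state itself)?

Compute the ε-closure size of each fragment's start state recursively; a symbol fragment's start has no outgoing ε-edge, so its closure is just itself (size 1).
  r|p → |closure| = 1 + 1 + 1 = 3 (the new accept is not ε-reachable since no branch accepts ε)
  q·(r|p) → |closure| equals the left operand's closure size = 1 (its accept is not ε-reachable, so the closure stops there)
  (q·(r|p))* → |closure| = 1 (new start) + 1 (body) + 1 (new accept) = 3
  (q·(r|p))*·q → the left operand accepts ε, so the closure extends into the next operand (via the concat ε-link); |closure| = 3 + 1 = 4

4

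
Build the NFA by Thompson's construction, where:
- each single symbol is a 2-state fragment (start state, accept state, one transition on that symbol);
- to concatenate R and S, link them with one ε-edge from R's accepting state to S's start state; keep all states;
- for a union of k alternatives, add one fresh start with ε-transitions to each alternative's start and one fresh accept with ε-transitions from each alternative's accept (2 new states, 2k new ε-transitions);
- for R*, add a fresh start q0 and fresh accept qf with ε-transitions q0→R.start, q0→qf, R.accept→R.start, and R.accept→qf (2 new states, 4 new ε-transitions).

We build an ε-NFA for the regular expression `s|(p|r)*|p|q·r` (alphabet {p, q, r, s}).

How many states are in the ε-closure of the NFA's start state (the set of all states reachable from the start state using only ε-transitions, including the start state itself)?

Let C(F) = |ε-closure(F.start)| within fragment F, and note whether F accepts ε. Symbol fragments have C = 1 and do not accept ε. Then:
  p|r → new start ε-reaches every alternative's start; none of them accept ε, so the new accept is not reached: |ε-closure| = 1 + 1 + 1 = 3
  (p|r)* → new start has ε-edges to the inner start and to the new accept, so |ε-closure| = 2 + 3 = 5
  q·r → same as the first factor's closure: |ε-closure| = 1
  s|(p|r)*|p|q·r → |ε-closure| = 1 (new start) + (1 + 5 + 1 + 1) + 1 (new accept, since some branch ε-reaches its own accept) = 10

10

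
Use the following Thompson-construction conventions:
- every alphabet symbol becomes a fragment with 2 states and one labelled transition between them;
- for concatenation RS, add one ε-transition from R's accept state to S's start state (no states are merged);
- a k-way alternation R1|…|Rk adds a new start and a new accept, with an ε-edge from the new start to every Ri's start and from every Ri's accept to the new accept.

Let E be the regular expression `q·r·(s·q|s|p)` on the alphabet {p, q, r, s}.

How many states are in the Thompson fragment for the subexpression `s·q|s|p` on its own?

Fragment for `s·q|s|p`:
Each of the 4 symbol leaves contributes a 2-state fragment.
  s·q — 4 states
  s·q|s|p — 10 states

10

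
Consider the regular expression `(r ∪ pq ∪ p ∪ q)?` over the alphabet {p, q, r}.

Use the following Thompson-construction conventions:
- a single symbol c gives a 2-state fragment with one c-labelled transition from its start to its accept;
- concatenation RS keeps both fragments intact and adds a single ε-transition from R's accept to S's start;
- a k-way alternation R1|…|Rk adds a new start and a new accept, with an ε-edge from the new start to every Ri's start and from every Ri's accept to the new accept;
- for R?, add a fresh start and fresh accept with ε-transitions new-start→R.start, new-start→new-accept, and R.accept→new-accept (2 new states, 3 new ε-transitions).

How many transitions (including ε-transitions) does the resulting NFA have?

Building bottom-up:
Each of the 5 symbol leaves contributes 1 transition (1 symbol, 0 ε).
  pq = 3 transitions (2 symbol, 1 ε)
  r ∪ pq ∪ p ∪ q = 14 transitions (5 symbol, 9 ε)
  (r ∪ pq ∪ p ∪ q)? = 17 transitions (5 symbol, 12 ε)

17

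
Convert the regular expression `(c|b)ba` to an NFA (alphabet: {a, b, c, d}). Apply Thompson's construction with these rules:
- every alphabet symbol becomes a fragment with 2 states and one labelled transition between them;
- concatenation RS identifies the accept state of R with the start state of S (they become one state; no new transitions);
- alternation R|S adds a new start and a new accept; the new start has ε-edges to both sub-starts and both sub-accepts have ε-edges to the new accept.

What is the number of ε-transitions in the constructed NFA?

4

Bottom-up over the parse tree:
Each of the 4 symbol leaves contributes 0 ε-transitions.
  c|b → 4 ε-transitions
  (c|b)ba → 4 ε-transitions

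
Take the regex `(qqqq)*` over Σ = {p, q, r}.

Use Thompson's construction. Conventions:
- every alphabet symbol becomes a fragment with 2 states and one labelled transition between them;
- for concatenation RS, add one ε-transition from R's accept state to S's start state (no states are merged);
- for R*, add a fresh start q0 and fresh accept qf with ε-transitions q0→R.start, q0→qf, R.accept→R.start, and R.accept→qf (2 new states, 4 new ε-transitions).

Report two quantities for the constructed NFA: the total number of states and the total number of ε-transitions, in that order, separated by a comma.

10, 7

Recursing over subexpressions:
Each of the 4 symbol leaves contributes 2 states and 0 ε-transitions.
  qqqq = 8 states, 3 ε-transitions
  (qqqq)* = 10 states, 7 ε-transitions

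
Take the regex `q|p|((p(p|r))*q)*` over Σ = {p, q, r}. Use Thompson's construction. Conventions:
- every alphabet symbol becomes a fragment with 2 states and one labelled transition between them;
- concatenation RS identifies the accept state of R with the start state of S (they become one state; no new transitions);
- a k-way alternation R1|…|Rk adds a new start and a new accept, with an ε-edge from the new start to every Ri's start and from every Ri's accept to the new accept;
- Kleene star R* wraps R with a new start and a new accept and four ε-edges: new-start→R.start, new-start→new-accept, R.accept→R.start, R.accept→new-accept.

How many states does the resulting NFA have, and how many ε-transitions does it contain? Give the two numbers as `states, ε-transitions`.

18, 18

Per subexpression:
Each of the 6 symbol leaves contributes 2 states and 0 ε-transitions.
  p|r : 6 states, 4 ε-transitions
  p(p|r) : 7 states, 4 ε-transitions
  (p(p|r))* : 9 states, 8 ε-transitions
  (p(p|r))*q : 10 states, 8 ε-transitions
  ((p(p|r))*q)* : 12 states, 12 ε-transitions
  q|p|((p(p|r))*q)* : 18 states, 18 ε-transitions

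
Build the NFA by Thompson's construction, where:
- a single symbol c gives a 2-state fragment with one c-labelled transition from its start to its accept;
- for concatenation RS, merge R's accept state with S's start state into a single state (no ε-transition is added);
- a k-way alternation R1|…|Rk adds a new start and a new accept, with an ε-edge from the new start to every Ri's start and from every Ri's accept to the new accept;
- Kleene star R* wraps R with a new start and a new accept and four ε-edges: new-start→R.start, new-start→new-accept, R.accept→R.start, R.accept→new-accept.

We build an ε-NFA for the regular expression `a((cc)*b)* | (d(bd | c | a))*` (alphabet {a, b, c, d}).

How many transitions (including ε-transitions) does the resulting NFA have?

Bottom-up over the parse tree:
Each of the 9 symbol leaves contributes 1 transition (1 symbol, 0 ε).
  cc = 2 transitions (2 symbol, 0 ε)
  (cc)* = 6 transitions (2 symbol, 4 ε)
  (cc)*b = 7 transitions (3 symbol, 4 ε)
  ((cc)*b)* = 11 transitions (3 symbol, 8 ε)
  a((cc)*b)* = 12 transitions (4 symbol, 8 ε)
  bd = 2 transitions (2 symbol, 0 ε)
  bd | c | a = 10 transitions (4 symbol, 6 ε)
  d(bd | c | a) = 11 transitions (5 symbol, 6 ε)
  (d(bd | c | a))* = 15 transitions (5 symbol, 10 ε)
  a((cc)*b)* | (d(bd | c | a))* = 31 transitions (9 symbol, 22 ε)

31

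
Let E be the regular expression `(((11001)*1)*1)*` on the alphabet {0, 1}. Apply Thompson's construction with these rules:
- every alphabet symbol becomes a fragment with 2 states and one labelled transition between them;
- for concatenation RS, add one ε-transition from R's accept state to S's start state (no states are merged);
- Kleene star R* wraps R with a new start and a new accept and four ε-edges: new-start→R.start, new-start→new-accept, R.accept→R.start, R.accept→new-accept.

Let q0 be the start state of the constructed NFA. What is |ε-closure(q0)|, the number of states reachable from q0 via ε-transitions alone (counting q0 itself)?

9

Compute the ε-closure size of each fragment's start state recursively; a symbol fragment's start has no outgoing ε-edge, so its closure is just itself (size 1).
  11001 : |closure| equals the left operand's closure size = 1 (its accept is not ε-reachable, so the closure stops there)
  (11001)* : the star's fresh start ε-reaches both the body's start and the fresh accept: |closure| = 2 + 1 = 3
  (11001)*1 : the left operand accepts ε, so the closure extends into the next operand (via the concat ε-link); |closure| = 3 + 1 = 4
  ((11001)*1)* : new start has ε-edges to the inner start and to the new accept, so |closure| = 2 + 4 = 6
  ((11001)*1)*1 : |closure| = 6 + 1 = 7 (closure spills across the concat boundary because the left factor accepts ε)
  (((11001)*1)*1)* : the star's fresh start ε-reaches both the body's start and the fresh accept: |closure| = 2 + 7 = 9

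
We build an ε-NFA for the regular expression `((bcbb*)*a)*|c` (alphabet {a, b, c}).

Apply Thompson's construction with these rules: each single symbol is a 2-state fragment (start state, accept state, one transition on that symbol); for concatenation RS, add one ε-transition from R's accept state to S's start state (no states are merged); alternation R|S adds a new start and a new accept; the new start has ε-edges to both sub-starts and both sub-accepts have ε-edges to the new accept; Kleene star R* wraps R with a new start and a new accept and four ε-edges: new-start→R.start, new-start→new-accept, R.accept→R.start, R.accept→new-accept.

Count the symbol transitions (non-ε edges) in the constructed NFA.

Recursing over subexpressions:
Each of the 6 symbol leaves contributes exactly 1 symbol transition.
  b* = 1 symbol transition
  bcbb* = 4 symbol transitions
  (bcbb*)* = 4 symbol transitions
  (bcbb*)*a = 5 symbol transitions
  ((bcbb*)*a)* = 5 symbol transitions
  ((bcbb*)*a)*|c = 6 symbol transitions

6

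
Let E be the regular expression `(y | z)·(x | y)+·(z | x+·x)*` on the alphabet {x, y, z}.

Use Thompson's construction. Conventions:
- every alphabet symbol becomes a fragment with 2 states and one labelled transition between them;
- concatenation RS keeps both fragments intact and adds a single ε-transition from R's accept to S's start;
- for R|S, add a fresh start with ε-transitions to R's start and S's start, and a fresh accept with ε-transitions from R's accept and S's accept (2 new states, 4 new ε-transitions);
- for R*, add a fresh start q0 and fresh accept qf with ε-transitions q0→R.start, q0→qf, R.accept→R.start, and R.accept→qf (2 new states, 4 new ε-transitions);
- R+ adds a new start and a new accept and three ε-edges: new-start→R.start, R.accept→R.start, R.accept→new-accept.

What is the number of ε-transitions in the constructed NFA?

25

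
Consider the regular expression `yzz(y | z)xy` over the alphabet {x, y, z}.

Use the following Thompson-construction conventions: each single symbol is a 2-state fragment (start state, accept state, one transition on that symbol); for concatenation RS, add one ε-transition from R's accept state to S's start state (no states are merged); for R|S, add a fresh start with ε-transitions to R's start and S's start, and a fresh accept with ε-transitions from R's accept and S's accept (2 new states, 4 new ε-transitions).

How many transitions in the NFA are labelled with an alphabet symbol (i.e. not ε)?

7

By structural recursion:
Each of the 7 symbol leaves contributes exactly 1 symbol transition.
  y | z = 2 symbol transitions
  yzz(y | z)xy = 7 symbol transitions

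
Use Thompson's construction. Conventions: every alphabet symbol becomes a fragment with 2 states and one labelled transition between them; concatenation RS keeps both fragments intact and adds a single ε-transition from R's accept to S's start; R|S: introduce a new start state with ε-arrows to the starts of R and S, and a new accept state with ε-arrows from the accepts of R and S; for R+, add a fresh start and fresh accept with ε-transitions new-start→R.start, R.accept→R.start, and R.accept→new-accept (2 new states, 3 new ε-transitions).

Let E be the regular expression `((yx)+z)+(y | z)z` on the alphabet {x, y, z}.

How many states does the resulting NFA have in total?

18

Per subexpression:
Each of the 6 symbol leaves contributes a 2-state fragment.
  yx — 4 states
  (yx)+ — 6 states
  (yx)+z — 8 states
  ((yx)+z)+ — 10 states
  y | z — 6 states
  ((yx)+z)+(y | z)z — 18 states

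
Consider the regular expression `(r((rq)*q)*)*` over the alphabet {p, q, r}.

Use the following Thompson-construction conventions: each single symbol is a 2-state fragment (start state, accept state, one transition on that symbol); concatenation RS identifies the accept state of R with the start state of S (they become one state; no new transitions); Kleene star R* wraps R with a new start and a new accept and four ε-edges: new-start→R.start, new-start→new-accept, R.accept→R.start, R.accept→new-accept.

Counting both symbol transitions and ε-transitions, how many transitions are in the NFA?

Building bottom-up:
Each of the 4 symbol leaves contributes 1 transition (1 symbol, 0 ε).
  rq = 2 transitions (2 symbol, 0 ε)
  (rq)* = 6 transitions (2 symbol, 4 ε)
  (rq)*q = 7 transitions (3 symbol, 4 ε)
  ((rq)*q)* = 11 transitions (3 symbol, 8 ε)
  r((rq)*q)* = 12 transitions (4 symbol, 8 ε)
  (r((rq)*q)*)* = 16 transitions (4 symbol, 12 ε)

16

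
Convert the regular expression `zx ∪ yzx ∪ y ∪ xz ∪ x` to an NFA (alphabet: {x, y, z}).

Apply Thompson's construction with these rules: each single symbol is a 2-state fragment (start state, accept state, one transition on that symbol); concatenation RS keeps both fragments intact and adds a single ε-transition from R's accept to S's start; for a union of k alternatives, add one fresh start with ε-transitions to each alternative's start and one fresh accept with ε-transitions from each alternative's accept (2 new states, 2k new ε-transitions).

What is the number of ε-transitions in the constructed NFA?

Bottom-up over the parse tree:
Each of the 9 symbol leaves contributes 0 ε-transitions.
  zx — 1 ε-transition
  yzx — 2 ε-transitions
  xz — 1 ε-transition
  zx ∪ yzx ∪ y ∪ xz ∪ x — 14 ε-transitions

14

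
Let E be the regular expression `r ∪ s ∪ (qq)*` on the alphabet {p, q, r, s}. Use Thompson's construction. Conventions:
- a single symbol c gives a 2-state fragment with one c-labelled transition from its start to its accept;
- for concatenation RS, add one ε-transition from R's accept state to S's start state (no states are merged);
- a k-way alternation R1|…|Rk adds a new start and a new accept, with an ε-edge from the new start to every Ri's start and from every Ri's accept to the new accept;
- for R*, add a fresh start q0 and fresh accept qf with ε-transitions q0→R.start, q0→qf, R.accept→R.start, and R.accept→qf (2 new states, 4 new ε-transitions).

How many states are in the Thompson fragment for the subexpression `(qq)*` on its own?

6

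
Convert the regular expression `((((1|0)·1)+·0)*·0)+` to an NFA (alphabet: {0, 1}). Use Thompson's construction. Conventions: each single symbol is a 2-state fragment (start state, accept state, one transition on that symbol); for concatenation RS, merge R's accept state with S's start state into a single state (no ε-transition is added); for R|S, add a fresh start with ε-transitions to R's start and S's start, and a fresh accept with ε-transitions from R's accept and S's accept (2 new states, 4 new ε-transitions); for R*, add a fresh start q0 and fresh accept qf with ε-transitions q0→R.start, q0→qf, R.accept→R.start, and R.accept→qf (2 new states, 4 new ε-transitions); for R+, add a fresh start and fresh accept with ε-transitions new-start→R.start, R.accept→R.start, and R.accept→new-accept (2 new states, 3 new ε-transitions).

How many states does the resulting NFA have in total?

15

Building bottom-up:
Each of the 5 symbol leaves contributes a 2-state fragment.
  1|0 — 6 states
  (1|0)·1 — 7 states
  ((1|0)·1)+ — 9 states
  ((1|0)·1)+·0 — 10 states
  (((1|0)·1)+·0)* — 12 states
  (((1|0)·1)+·0)*·0 — 13 states
  ((((1|0)·1)+·0)*·0)+ — 15 states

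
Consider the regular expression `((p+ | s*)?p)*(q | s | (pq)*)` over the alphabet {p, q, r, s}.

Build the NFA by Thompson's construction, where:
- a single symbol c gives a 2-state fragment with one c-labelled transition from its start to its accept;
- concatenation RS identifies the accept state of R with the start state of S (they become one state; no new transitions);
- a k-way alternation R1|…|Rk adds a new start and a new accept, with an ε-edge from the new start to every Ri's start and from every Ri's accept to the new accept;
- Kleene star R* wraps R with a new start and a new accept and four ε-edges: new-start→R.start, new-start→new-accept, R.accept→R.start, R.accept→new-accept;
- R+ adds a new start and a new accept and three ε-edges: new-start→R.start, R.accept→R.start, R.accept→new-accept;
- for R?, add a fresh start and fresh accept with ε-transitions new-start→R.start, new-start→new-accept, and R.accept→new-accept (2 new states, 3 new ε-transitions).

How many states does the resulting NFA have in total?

Per subexpression:
Each of the 7 symbol leaves contributes a 2-state fragment.
  p+ : 4 states
  s* : 4 states
  p+ | s* : 10 states
  (p+ | s*)? : 12 states
  (p+ | s*)?p : 13 states
  ((p+ | s*)?p)* : 15 states
  pq : 3 states
  (pq)* : 5 states
  q | s | (pq)* : 11 states
  ((p+ | s*)?p)*(q | s | (pq)*) : 25 states

25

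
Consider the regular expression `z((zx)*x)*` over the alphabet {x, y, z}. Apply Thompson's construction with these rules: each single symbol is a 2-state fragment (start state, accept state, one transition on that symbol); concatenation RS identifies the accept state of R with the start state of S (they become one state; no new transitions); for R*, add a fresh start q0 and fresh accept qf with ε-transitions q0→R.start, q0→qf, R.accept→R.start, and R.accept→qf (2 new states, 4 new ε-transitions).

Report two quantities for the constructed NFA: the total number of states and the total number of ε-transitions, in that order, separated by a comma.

Bottom-up over the parse tree:
Each of the 4 symbol leaves contributes 2 states and 0 ε-transitions.
  zx — 3 states, 0 ε-transitions
  (zx)* — 5 states, 4 ε-transitions
  (zx)*x — 6 states, 4 ε-transitions
  ((zx)*x)* — 8 states, 8 ε-transitions
  z((zx)*x)* — 9 states, 8 ε-transitions

9, 8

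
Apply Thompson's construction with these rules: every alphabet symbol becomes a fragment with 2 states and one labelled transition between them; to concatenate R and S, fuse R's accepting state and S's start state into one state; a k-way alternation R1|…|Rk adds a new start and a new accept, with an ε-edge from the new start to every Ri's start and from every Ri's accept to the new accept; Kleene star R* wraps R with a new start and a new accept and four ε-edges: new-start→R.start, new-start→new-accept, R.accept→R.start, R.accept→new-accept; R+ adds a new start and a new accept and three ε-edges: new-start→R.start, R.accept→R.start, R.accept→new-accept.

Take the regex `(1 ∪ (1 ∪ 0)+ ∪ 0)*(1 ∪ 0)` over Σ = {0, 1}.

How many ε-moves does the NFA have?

21

Bottom-up over the parse tree:
Each of the 6 symbol leaves contributes 0 ε-transitions.
  1 ∪ 0 — 4 ε-transitions
  (1 ∪ 0)+ — 7 ε-transitions
  1 ∪ (1 ∪ 0)+ ∪ 0 — 13 ε-transitions
  (1 ∪ (1 ∪ 0)+ ∪ 0)* — 17 ε-transitions
  1 ∪ 0 — 4 ε-transitions
  (1 ∪ (1 ∪ 0)+ ∪ 0)*(1 ∪ 0) — 21 ε-transitions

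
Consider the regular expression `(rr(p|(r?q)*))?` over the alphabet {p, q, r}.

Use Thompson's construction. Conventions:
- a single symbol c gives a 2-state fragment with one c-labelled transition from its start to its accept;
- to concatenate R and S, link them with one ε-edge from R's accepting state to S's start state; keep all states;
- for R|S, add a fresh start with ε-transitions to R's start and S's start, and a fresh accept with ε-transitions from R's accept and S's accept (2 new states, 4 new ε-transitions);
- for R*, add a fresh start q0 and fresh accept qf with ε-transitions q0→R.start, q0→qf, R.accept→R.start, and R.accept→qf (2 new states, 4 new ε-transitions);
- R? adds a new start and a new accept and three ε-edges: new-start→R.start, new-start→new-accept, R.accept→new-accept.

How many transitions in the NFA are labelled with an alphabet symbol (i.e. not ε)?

5

Building bottom-up:
Each of the 5 symbol leaves contributes exactly 1 symbol transition.
  r? — 1 symbol transition
  r?q — 2 symbol transitions
  (r?q)* — 2 symbol transitions
  p|(r?q)* — 3 symbol transitions
  rr(p|(r?q)*) — 5 symbol transitions
  (rr(p|(r?q)*))? — 5 symbol transitions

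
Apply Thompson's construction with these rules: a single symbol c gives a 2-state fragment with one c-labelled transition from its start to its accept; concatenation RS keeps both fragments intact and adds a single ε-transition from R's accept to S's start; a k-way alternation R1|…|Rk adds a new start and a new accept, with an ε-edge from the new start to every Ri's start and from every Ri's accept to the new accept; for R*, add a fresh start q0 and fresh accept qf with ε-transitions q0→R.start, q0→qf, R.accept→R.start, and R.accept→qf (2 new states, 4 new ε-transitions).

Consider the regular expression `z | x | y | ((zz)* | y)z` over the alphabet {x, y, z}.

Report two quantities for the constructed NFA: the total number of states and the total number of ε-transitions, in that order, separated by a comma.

20, 18

Bottom-up over the parse tree:
Each of the 7 symbol leaves contributes 2 states and 0 ε-transitions.
  zz : 4 states, 1 ε-transition
  (zz)* : 6 states, 5 ε-transitions
  (zz)* | y : 10 states, 9 ε-transitions
  ((zz)* | y)z : 12 states, 10 ε-transitions
  z | x | y | ((zz)* | y)z : 20 states, 18 ε-transitions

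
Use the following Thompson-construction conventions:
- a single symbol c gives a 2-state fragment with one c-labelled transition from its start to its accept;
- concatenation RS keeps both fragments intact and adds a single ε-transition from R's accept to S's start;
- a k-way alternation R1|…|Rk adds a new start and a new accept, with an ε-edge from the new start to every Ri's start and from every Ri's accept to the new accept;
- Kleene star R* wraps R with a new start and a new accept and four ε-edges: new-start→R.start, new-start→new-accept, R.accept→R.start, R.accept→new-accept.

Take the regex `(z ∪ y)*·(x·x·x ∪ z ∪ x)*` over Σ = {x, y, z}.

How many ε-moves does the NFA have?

21

Recursing over subexpressions:
Each of the 7 symbol leaves contributes 0 ε-transitions.
  z ∪ y = 4 ε-transitions
  (z ∪ y)* = 8 ε-transitions
  x·x·x = 2 ε-transitions
  x·x·x ∪ z ∪ x = 8 ε-transitions
  (x·x·x ∪ z ∪ x)* = 12 ε-transitions
  (z ∪ y)*·(x·x·x ∪ z ∪ x)* = 21 ε-transitions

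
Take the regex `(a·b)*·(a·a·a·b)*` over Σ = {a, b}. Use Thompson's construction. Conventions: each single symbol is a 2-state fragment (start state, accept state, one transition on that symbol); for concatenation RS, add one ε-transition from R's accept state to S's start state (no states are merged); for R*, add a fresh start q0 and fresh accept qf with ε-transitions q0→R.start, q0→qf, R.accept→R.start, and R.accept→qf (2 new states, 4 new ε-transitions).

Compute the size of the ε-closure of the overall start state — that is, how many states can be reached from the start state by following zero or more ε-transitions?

Work bottom-up. For each fragment F, track |ε-closure(F.start)| and whether F's accept lies in that closure (i.e. whether F accepts ε). A single-symbol fragment has closure size 1 and does not accept ε.
  a·b : same as the first factor's closure: |closure| = 1
  (a·b)* : the star's fresh start ε-reaches both the body's start and the fresh accept: |closure| = 2 + 1 = 3
  a·a·a·b : |closure| equals the left operand's closure size = 1 (its accept is not ε-reachable, so the closure stops there)
  (a·a·a·b)* : new start has ε-edges to the inner start and to the new accept, so |closure| = 2 + 1 = 3
  (a·b)*·(a·a·a·b)* : |closure| = 3 + 3 = 6 (closure spills across the concat boundary because the left factor accepts ε)

6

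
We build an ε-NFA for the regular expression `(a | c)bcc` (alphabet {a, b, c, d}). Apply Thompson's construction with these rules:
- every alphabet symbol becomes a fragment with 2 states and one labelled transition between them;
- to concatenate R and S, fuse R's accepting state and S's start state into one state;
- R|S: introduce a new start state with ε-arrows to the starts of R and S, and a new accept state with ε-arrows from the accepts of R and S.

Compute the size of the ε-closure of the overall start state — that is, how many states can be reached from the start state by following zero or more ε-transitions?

3

Compute the ε-closure size of each fragment's start state recursively; a symbol fragment's start has no outgoing ε-edge, so its closure is just itself (size 1).
  a | c — |closure| = 1 + 1 + 1 = 3 (the new accept is not ε-reachable since no branch accepts ε)
  (a | c)bcc — same as the first factor's closure: |closure| = 3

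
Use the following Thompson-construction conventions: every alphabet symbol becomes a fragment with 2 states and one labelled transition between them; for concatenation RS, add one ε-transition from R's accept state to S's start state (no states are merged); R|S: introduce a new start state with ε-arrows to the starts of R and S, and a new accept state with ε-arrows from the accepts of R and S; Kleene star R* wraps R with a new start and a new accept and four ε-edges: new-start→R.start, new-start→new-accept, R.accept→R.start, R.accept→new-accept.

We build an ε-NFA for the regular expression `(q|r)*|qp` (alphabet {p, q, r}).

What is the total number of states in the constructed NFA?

Per subexpression:
Each of the 4 symbol leaves contributes a 2-state fragment.
  q|r — 6 states
  (q|r)* — 8 states
  qp — 4 states
  (q|r)*|qp — 14 states

14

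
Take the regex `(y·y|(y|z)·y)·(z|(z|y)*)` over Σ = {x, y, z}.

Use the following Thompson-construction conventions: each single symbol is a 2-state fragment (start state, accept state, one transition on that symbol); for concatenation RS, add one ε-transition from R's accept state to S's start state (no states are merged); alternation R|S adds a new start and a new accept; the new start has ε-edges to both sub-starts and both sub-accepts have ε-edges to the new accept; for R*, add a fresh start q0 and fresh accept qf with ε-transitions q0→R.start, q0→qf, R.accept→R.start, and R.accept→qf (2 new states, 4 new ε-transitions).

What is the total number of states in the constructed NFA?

26

Bottom-up over the parse tree:
Each of the 8 symbol leaves contributes a 2-state fragment.
  y·y — 4 states
  y|z — 6 states
  (y|z)·y — 8 states
  y·y|(y|z)·y — 14 states
  z|y — 6 states
  (z|y)* — 8 states
  z|(z|y)* — 12 states
  (y·y|(y|z)·y)·(z|(z|y)*) — 26 states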